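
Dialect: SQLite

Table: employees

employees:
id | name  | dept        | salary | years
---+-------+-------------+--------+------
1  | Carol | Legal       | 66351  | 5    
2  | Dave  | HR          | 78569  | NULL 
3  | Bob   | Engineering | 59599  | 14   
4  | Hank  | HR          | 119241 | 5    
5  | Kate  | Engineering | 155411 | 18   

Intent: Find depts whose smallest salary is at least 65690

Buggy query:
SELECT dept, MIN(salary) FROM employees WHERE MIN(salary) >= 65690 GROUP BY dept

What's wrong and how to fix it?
Bug: MIN() in WHERE is a misuse of aggregate

Fix: Replace WHERE with HAVING after the GROUP BY

Corrected query:
SELECT dept, MIN(salary) FROM employees GROUP BY dept HAVING MIN(salary) >= 65690

Result:
dept  | MIN(salary)
------+------------
HR    | 78569      
Legal | 66351      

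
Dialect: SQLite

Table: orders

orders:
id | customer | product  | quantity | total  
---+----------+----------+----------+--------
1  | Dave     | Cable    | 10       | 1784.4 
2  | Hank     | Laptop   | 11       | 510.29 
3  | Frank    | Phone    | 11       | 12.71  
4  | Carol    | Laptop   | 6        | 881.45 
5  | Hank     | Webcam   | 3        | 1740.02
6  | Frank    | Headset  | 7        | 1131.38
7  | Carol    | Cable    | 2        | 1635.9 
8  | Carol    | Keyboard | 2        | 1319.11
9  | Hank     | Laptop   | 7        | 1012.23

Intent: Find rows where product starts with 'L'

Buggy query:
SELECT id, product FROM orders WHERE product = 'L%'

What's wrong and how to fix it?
Bug: Wildcards only work with LIKE; '=' treats '%' as a literal character

Fix: Use LIKE for wildcard pattern matching

Corrected query:
SELECT id, product FROM orders WHERE product LIKE 'L%'

Result:
id | product
---+--------
2  | Laptop 
4  | Laptop 
9  | Laptop 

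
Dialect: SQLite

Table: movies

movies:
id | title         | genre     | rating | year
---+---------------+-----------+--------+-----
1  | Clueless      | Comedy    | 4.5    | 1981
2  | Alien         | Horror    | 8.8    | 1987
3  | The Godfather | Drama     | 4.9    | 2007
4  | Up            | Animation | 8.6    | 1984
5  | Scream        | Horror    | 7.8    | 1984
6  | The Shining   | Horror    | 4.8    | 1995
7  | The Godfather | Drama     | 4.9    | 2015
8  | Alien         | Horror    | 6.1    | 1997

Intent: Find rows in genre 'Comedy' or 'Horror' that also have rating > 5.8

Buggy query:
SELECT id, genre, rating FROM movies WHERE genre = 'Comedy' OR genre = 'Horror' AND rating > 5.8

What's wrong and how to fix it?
Bug: AND binds tighter than OR, so this parses as genre = 'Comedy' OR (genre = 'Horror' AND rating > 5.8)

Fix: Group the OR with parentheses (or use IN), then AND the threshold

Corrected query:
SELECT id, genre, rating FROM movies WHERE (genre = 'Comedy' OR genre = 'Horror') AND rating > 5.8

Result:
id | genre  | rating
---+--------+-------
2  | Horror | 8.8   
5  | Horror | 7.8   
8  | Horror | 6.1   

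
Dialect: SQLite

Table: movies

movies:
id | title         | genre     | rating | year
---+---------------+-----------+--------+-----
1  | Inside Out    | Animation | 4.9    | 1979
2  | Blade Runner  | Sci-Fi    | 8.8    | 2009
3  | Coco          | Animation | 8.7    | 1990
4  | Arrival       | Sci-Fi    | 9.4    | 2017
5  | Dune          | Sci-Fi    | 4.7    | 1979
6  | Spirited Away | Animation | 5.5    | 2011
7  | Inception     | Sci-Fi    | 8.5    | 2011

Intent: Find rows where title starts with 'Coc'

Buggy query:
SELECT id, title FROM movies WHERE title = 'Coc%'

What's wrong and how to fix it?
Bug: Wildcards only work with LIKE; '=' treats '%' as a literal character

Fix: Use LIKE for wildcard pattern matching

Corrected query:
SELECT id, title FROM movies WHERE title LIKE 'Coc%'

Result:
id | title
---+------
3  | Coco 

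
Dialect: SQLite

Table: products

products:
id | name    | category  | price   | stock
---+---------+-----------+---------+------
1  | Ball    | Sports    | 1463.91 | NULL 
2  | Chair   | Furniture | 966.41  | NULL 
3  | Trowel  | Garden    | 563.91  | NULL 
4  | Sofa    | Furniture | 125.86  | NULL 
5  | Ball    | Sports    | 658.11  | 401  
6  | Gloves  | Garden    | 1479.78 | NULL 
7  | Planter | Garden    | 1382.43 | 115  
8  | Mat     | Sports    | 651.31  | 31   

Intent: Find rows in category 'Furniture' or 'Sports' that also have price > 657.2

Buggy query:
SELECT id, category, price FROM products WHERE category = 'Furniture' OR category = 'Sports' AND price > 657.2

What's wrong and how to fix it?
Bug: Without parentheses, AND is evaluated before OR, so the price filter only applies to the 'Sports' branch

Fix: Group the OR with parentheses (or use IN), then AND the threshold

Corrected query:
SELECT id, category, price FROM products WHERE (category = 'Furniture' OR category = 'Sports') AND price > 657.2

Result:
id | category  | price  
---+-----------+--------
1  | Sports    | 1463.91
2  | Furniture | 966.41 
5  | Sports    | 658.11 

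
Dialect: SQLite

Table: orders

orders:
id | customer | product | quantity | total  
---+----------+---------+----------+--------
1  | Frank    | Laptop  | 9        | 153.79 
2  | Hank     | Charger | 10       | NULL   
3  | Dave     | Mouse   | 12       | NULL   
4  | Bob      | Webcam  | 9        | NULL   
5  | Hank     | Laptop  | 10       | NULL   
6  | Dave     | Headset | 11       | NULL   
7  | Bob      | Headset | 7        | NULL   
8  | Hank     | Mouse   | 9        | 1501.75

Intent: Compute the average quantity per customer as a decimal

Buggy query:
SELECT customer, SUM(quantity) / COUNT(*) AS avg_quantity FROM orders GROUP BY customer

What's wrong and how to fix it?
Bug: SUM(quantity) and COUNT(*) are both integers; the division truncates the fractional part

Fix: Cast one side to REAL so the division keeps the fractional part

Corrected query:
SELECT customer, SUM(quantity) * 1.0 / COUNT(*) AS avg_quantity FROM orders GROUP BY customer

Result:
customer | avg_quantity
---------+-------------
Bob      | 8           
Dave     | 11.5        
Frank    | 9           
Hank     | 9.666667    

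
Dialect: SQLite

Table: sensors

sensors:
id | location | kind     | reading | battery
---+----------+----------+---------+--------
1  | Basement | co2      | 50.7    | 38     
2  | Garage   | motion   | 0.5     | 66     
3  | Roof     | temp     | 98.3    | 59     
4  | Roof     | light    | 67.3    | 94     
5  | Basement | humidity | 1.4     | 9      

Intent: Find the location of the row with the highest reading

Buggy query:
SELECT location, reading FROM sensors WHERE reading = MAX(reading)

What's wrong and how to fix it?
Bug: WHERE is evaluated per row; an aggregate over the whole table isn't defined there

Fix: Use a subquery: WHERE reading = (SELECT MAX(reading) FROM sensors)

Corrected query:
SELECT location, reading FROM sensors WHERE reading = (SELECT MAX(reading) FROM sensors)

Result:
location | reading
---------+--------
Roof     | 98.3   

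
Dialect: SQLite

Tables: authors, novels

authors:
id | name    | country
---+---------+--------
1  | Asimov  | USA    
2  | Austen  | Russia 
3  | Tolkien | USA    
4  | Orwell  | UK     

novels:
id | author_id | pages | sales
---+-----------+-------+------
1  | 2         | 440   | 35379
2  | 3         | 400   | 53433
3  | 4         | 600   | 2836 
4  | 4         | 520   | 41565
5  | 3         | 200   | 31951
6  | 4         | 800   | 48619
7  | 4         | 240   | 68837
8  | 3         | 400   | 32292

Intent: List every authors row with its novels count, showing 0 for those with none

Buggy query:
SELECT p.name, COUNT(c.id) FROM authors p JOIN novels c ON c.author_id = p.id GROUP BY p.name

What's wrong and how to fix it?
Bug: INNER JOIN drops authors rows that have no matching novels rows

Fix: Switch to LEFT JOIN to retain unmatched parent rows

Corrected query:
SELECT p.name, COUNT(c.id) FROM authors p LEFT JOIN novels c ON c.author_id = p.id GROUP BY p.name

Result:
name    | COUNT(c.id)
--------+------------
Asimov  | 0          
Austen  | 1          
Orwell  | 4          
Tolkien | 3          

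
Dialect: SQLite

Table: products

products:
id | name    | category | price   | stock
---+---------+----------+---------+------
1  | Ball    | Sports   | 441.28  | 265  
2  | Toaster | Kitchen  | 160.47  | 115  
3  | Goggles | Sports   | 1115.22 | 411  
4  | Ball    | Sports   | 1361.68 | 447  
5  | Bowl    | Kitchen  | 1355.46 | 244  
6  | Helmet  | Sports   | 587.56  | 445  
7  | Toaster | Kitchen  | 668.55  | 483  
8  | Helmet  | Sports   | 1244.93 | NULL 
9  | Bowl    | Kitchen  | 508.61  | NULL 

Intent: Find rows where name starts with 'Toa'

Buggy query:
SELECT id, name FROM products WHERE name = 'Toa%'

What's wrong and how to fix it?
Bug: Wildcards only work with LIKE; '=' treats '%' as a literal character

Fix: Replace '=' with LIKE so 'Toa%' is treated as a pattern

Corrected query:
SELECT id, name FROM products WHERE name LIKE 'Toa%'

Result:
id | name   
---+--------
2  | Toaster
7  | Toaster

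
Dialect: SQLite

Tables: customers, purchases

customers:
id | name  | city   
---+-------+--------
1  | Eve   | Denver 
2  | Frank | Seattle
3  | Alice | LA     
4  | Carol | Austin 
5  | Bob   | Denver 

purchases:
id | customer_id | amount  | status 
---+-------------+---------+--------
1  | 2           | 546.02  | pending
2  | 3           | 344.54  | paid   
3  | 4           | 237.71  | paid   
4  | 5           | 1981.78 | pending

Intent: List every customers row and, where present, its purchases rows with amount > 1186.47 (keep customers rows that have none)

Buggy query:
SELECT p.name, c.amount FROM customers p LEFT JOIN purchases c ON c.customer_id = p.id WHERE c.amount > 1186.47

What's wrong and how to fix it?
Bug: Filtering c.amount in WHERE discards the NULL rows produced by LEFT JOIN, turning it into an inner join

Fix: Put 'c.amount > 1186.47' in the JOIN's ON clause instead of WHERE

Corrected query:
SELECT p.name, c.amount FROM customers p LEFT JOIN purchases c ON c.customer_id = p.id AND c.amount > 1186.47

Result:
name  | amount 
------+--------
Eve   | NULL   
Frank | NULL   
Alice | NULL   
Carol | NULL   
Bob   | 1981.78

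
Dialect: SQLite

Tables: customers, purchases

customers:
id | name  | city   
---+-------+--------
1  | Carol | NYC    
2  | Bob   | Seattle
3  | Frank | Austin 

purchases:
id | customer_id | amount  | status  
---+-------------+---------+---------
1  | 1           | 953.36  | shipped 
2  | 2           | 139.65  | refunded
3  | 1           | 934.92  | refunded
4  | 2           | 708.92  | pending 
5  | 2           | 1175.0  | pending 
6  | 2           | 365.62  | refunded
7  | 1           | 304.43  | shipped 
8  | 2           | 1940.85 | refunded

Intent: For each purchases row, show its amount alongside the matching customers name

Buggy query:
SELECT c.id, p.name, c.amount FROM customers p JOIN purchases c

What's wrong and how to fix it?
Bug: Missing join condition: each purchases row is matched to all customers rows instead of just its own

Fix: Add ON c.customer_id = p.id to the JOIN

Corrected query:
SELECT c.id, p.name, c.amount FROM customers p JOIN purchases c ON c.customer_id = p.id

Result:
id | name  | amount 
---+-------+--------
1  | Carol | 953.36 
2  | Bob   | 139.65 
3  | Carol | 934.92 
4  | Bob   | 708.92 
5  | Bob   | 1175   
6  | Bob   | 365.62 
7  | Carol | 304.43 
8  | Bob   | 1940.85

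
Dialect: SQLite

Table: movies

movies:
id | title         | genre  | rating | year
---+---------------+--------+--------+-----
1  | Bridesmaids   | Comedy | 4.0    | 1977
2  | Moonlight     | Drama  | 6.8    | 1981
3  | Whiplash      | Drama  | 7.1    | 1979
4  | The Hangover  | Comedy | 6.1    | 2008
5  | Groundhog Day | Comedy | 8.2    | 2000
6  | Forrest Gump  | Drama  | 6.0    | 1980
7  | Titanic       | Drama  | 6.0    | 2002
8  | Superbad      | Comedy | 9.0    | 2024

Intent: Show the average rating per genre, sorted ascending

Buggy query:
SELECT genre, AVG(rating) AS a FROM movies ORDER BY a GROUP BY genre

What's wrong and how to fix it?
Bug: ORDER BY appears before GROUP BY; SQL clause order requires GROUP BY first

Fix: Move ORDER BY to the end, after GROUP BY

Corrected query:
SELECT genre, AVG(rating) AS a FROM movies GROUP BY genre ORDER BY a

Result:
genre  | a    
-------+------
Drama  | 6.475
Comedy | 6.825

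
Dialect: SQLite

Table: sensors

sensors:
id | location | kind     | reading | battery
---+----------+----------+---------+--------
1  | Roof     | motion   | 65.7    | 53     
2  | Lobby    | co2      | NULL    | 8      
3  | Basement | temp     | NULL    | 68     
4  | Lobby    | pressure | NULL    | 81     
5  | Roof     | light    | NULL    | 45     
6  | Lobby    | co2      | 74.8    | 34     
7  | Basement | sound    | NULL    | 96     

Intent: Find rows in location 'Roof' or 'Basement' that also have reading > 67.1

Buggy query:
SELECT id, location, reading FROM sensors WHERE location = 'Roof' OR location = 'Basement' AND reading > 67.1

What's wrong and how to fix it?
Bug: Without parentheses, AND is evaluated before OR, so the reading filter only applies to the 'Basement' branch

Fix: Group the OR with parentheses (or use IN), then AND the threshold

Corrected query:
SELECT id, location, reading FROM sensors WHERE (location = 'Roof' OR location = 'Basement') AND reading > 67.1

Result:
(no rows)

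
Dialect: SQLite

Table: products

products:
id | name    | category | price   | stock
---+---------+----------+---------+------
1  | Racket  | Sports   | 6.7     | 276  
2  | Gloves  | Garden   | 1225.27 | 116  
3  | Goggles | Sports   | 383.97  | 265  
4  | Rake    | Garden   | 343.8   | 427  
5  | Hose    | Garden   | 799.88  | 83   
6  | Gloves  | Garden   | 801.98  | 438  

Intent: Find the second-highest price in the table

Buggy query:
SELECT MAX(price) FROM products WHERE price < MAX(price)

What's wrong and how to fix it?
Bug: MAX(price) on the right of the comparison is an aggregate-in-WHERE error

Fix: Compute the overall MAX in a subquery, then take MAX of rows below it

Corrected query:
SELECT MAX(price) FROM products WHERE price < (SELECT MAX(price) FROM products)

Result:
MAX(price)
----------
801.98    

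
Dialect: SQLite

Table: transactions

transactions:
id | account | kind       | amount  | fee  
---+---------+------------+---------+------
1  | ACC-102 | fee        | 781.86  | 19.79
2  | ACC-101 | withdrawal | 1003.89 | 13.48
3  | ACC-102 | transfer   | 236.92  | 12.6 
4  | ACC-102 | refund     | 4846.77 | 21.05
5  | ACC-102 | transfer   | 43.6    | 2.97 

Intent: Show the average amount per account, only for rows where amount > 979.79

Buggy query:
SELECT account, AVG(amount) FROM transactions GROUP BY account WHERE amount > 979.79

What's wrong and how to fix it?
Bug: WHERE cannot follow GROUP BY

Fix: Move the WHERE clause before GROUP BY

Corrected query:
SELECT account, AVG(amount) FROM transactions WHERE amount > 979.79 GROUP BY account

Result:
account | AVG(amount)
--------+------------
ACC-101 | 1003.89    
ACC-102 | 4846.77    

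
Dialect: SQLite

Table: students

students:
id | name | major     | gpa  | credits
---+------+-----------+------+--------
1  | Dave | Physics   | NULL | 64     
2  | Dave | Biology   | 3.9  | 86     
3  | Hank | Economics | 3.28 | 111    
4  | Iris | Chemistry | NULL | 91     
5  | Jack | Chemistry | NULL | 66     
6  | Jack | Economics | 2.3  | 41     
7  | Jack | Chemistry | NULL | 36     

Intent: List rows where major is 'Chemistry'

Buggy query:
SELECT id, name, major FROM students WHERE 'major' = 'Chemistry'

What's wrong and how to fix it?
Bug: 'major' in single quotes is a string literal, not the column; the comparison is literal-vs-literal and never true

Fix: Reference the column as major without single quotes

Corrected query:
SELECT id, name, major FROM students WHERE major = 'Chemistry'

Result:
id | name | major    
---+------+----------
4  | Iris | Chemistry
5  | Jack | Chemistry
7  | Jack | Chemistry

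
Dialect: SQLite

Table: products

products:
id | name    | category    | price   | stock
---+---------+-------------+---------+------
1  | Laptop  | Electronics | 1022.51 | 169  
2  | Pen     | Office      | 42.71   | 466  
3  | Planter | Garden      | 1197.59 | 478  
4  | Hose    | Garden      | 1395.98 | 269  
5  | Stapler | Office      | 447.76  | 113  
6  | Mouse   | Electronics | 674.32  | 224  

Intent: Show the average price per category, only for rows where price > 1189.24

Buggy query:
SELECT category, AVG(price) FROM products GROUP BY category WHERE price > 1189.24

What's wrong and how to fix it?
Bug: WHERE cannot follow GROUP BY

Fix: Move the WHERE clause before GROUP BY

Corrected query:
SELECT category, AVG(price) FROM products WHERE price > 1189.24 GROUP BY category

Result:
category | AVG(price)
---------+-----------
Garden   | 1296.785  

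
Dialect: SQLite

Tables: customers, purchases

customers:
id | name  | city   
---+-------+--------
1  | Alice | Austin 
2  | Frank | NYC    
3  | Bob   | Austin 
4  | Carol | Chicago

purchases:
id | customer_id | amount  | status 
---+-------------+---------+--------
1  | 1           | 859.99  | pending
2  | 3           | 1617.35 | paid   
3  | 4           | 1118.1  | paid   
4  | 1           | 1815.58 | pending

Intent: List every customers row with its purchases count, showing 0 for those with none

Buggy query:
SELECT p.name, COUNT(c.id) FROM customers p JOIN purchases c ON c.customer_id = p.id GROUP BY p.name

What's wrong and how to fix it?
Bug: An inner join excludes parents with zero children

Fix: Switch to LEFT JOIN to retain unmatched parent rows

Corrected query:
SELECT p.name, COUNT(c.id) FROM customers p LEFT JOIN purchases c ON c.customer_id = p.id GROUP BY p.name

Result:
name  | COUNT(c.id)
------+------------
Alice | 2          
Bob   | 1          
Carol | 1          
Frank | 0          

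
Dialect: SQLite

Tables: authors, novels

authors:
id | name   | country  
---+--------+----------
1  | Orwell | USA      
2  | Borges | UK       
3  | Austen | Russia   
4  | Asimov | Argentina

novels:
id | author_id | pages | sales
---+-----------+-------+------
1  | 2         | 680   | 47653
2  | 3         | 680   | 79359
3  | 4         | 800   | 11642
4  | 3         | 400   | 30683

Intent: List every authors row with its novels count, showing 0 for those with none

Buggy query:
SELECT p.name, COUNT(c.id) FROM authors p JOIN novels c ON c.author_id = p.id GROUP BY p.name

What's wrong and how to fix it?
Bug: An inner join excludes parents with zero children

Fix: Use LEFT JOIN so parents without children still appear (COUNT(c.id) gives 0)

Corrected query:
SELECT p.name, COUNT(c.id) FROM authors p LEFT JOIN novels c ON c.author_id = p.id GROUP BY p.name

Result:
name   | COUNT(c.id)
-------+------------
Asimov | 1          
Austen | 2          
Borges | 1          
Orwell | 0          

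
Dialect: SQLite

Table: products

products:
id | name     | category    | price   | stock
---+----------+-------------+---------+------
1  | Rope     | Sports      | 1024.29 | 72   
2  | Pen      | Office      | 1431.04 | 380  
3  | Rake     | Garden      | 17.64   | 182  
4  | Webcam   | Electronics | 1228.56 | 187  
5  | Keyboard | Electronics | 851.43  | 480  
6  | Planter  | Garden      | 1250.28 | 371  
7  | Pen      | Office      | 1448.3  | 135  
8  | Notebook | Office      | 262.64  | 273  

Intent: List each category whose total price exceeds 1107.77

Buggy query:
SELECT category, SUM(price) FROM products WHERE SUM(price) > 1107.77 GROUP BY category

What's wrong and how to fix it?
Bug: WHERE runs before GROUP BY, so aggregates aren't available there

Fix: Move the aggregate condition to a HAVING clause

Corrected query:
SELECT category, SUM(price) FROM products GROUP BY category HAVING SUM(price) > 1107.77

Result:
category    | SUM(price)
------------+-----------
Electronics | 2079.99   
Garden      | 1267.92   
Office      | 3141.98   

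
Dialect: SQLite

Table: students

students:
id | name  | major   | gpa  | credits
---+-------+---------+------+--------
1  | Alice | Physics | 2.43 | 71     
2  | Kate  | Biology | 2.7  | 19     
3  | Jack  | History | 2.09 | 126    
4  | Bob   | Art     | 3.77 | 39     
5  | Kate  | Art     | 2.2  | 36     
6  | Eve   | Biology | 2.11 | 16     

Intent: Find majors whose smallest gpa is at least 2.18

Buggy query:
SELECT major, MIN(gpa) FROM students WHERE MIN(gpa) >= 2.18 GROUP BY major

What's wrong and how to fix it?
Bug: MIN() in WHERE is a misuse of aggregate

Fix: Use HAVING for the per-group MIN condition

Corrected query:
SELECT major, MIN(gpa) FROM students GROUP BY major HAVING MIN(gpa) >= 2.18

Result:
major   | MIN(gpa)
--------+---------
Art     | 2.2     
Physics | 2.43    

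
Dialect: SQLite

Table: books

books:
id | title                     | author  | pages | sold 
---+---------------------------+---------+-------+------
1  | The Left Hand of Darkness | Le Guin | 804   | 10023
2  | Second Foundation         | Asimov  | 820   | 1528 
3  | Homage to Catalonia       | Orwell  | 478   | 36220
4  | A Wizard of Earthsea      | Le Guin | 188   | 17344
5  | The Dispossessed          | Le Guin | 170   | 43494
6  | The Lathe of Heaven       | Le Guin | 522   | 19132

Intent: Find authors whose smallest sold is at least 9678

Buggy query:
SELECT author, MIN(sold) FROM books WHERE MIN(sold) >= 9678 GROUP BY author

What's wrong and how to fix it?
Bug: Aggregates like MIN are computed per group after WHERE runs

Fix: Replace WHERE with HAVING after the GROUP BY

Corrected query:
SELECT author, MIN(sold) FROM books GROUP BY author HAVING MIN(sold) >= 9678

Result:
author  | MIN(sold)
--------+----------
Le Guin | 10023    
Orwell  | 36220    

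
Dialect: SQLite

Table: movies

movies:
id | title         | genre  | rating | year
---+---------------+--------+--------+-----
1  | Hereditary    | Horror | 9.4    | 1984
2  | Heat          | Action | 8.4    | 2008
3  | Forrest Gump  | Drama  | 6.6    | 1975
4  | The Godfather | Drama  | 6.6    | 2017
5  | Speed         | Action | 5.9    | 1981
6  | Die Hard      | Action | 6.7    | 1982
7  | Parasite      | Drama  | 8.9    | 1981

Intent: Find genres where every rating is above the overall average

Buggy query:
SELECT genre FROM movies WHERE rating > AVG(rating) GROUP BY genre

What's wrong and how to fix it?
Bug: WHERE evaluates per row before aggregation, so AVG() is unavailable

Fix: Use a subquery for AVG and a HAVING MIN(...) filter so the condition holds for every row in the group

Corrected query:
SELECT genre FROM movies GROUP BY genre HAVING MIN(rating) > (SELECT AVG(rating) FROM movies)

Result:
genre 
------
Horror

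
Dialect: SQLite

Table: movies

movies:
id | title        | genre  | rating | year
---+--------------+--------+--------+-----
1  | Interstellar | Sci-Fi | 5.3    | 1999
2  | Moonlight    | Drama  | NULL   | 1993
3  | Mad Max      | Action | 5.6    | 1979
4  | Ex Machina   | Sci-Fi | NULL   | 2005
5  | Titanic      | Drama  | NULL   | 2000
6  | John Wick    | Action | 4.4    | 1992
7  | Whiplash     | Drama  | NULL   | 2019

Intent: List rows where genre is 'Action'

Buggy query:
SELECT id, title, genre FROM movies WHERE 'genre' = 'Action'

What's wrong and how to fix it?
Bug: Single quotes denote string literals in SQL; the column name is being compared as a constant string

Fix: Remove the quotes around the column name (or use double quotes for an identifier)

Corrected query:
SELECT id, title, genre FROM movies WHERE genre = 'Action'

Result:
id | title     | genre 
---+-----------+-------
3  | Mad Max   | Action
6  | John Wick | Action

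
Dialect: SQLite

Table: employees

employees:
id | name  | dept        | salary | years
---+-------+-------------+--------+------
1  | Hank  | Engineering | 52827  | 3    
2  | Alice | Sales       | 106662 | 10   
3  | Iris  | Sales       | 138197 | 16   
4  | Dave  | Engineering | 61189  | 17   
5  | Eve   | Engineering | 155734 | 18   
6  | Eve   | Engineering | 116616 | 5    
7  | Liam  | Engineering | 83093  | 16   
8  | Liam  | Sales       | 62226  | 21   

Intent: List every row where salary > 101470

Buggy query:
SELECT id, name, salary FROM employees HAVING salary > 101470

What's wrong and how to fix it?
Bug: HAVING filters the output of aggregation, but this query has no GROUP BY and no aggregate functions, so SQLite rejects it (HAVING clause on a non-aggregate query); the condition here is per row

Fix: Replace HAVING with WHERE since the condition applies to individual rows

Corrected query:
SELECT id, name, salary FROM employees WHERE salary > 101470

Result:
id | name  | salary
---+-------+-------
2  | Alice | 106662
3  | Iris  | 138197
5  | Eve   | 155734
6  | Eve   | 116616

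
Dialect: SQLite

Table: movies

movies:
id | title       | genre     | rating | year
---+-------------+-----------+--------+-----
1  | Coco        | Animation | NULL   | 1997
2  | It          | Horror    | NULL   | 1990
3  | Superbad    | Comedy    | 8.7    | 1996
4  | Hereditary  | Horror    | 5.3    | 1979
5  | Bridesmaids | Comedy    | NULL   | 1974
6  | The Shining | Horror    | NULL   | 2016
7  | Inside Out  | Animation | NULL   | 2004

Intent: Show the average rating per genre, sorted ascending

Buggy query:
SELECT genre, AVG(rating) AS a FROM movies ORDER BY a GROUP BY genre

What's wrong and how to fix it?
Bug: ORDER BY appears before GROUP BY; SQL clause order requires GROUP BY first

Fix: Move ORDER BY to the end, after GROUP BY

Corrected query:
SELECT genre, AVG(rating) AS a FROM movies GROUP BY genre ORDER BY a

Result:
genre     | a   
----------+-----
Animation | NULL
Horror    | 5.3 
Comedy    | 8.7 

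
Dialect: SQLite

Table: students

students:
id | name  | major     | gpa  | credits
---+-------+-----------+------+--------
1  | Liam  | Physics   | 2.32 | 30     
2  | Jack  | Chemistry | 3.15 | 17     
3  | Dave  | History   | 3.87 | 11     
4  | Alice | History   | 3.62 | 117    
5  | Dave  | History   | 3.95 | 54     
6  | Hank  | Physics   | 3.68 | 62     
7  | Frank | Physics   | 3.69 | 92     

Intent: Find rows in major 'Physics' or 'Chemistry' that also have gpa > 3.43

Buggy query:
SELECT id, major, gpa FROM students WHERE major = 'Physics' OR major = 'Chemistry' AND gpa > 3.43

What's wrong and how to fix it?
Bug: AND binds tighter than OR, so this parses as major = 'Physics' OR (major = 'Chemistry' AND gpa > 3.43)

Fix: Add parentheses around the OR so the AND applies to both alternatives

Corrected query:
SELECT id, major, gpa FROM students WHERE (major = 'Physics' OR major = 'Chemistry') AND gpa > 3.43

Result:
id | major   | gpa 
---+---------+-----
6  | Physics | 3.68
7  | Physics | 3.69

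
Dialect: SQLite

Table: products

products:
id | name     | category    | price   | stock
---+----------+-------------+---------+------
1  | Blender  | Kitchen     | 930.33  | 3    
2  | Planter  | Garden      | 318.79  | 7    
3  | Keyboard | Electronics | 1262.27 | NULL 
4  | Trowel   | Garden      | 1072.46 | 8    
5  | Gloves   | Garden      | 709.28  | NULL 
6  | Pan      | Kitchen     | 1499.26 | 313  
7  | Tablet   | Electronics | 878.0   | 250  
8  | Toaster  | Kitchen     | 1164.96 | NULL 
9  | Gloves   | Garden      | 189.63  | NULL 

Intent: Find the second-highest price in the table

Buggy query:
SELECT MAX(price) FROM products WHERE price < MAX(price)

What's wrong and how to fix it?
Bug: The inner MAX is an aggregate inside WHERE, which is not allowed

Fix: Put the inner MAX in a scalar subquery

Corrected query:
SELECT MAX(price) FROM products WHERE price < (SELECT MAX(price) FROM products)

Result:
MAX(price)
----------
1262.27   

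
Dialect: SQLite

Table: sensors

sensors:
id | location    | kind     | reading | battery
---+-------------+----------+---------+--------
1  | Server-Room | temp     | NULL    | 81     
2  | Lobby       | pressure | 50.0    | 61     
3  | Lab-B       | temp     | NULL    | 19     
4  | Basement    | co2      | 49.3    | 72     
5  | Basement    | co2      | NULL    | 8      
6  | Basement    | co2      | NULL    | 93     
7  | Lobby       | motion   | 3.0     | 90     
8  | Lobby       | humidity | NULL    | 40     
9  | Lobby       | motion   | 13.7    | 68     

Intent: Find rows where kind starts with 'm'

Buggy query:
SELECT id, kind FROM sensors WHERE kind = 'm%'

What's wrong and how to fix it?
Bug: '=' compares the literal string including the % character; pattern matching needs LIKE

Fix: Use LIKE for wildcard pattern matching

Corrected query:
SELECT id, kind FROM sensors WHERE kind LIKE 'm%'

Result:
id | kind  
---+-------
7  | motion
9  | motion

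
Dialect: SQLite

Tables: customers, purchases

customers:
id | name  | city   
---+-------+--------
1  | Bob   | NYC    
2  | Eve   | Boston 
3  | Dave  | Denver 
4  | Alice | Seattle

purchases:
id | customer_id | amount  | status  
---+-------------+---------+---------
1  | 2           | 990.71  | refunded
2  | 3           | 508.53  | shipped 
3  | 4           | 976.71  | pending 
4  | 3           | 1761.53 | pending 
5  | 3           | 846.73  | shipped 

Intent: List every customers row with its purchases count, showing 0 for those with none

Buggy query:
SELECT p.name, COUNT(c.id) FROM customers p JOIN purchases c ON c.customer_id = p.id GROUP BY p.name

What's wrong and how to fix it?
Bug: An inner join excludes parents with zero children

Fix: Switch to LEFT JOIN to retain unmatched parent rows

Corrected query:
SELECT p.name, COUNT(c.id) FROM customers p LEFT JOIN purchases c ON c.customer_id = p.id GROUP BY p.name

Result:
name  | COUNT(c.id)
------+------------
Alice | 1          
Bob   | 0          
Dave  | 3          
Eve   | 1          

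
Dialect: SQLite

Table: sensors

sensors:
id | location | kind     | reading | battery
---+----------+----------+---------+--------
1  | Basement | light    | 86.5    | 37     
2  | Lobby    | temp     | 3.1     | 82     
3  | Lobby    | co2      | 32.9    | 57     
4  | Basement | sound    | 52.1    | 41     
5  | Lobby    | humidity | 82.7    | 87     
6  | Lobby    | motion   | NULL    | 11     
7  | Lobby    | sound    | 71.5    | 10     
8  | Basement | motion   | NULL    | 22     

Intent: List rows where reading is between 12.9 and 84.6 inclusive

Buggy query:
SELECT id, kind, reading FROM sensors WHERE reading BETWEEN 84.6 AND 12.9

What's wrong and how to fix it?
Bug: The bounds are reversed; BETWEEN a AND b requires a <= b to match anything

Fix: Write BETWEEN 12.9 AND 84.6

Corrected query:
SELECT id, kind, reading FROM sensors WHERE reading BETWEEN 12.9 AND 84.6

Result:
id | kind     | reading
---+----------+--------
3  | co2      | 32.9   
4  | sound    | 52.1   
5  | humidity | 82.7   
7  | sound    | 71.5   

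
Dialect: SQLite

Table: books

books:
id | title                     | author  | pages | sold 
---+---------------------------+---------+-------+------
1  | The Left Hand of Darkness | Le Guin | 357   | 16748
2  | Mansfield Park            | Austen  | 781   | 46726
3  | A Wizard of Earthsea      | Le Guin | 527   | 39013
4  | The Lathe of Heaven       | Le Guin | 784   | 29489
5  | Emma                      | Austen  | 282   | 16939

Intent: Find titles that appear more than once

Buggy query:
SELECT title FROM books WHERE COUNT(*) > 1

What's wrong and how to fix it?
Bug: COUNT(*) is an aggregate and cannot be used in WHERE

Fix: Group first, then use HAVING for the count condition

Corrected query:
SELECT title FROM books GROUP BY title HAVING COUNT(*) > 1

Result:
(no rows)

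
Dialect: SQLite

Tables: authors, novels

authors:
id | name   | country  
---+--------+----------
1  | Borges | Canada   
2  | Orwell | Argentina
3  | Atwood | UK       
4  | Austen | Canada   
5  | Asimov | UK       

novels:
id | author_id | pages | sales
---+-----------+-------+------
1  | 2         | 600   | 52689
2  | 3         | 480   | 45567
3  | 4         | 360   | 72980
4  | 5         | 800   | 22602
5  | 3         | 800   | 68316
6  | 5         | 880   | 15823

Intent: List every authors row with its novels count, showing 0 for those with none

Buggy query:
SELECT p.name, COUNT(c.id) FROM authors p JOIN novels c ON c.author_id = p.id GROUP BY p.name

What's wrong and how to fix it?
Bug: An inner join excludes parents with zero children

Fix: Switch to LEFT JOIN to retain unmatched parent rows

Corrected query:
SELECT p.name, COUNT(c.id) FROM authors p LEFT JOIN novels c ON c.author_id = p.id GROUP BY p.name

Result:
name   | COUNT(c.id)
-------+------------
Asimov | 2          
Atwood | 2          
Austen | 1          
Borges | 0          
Orwell | 1          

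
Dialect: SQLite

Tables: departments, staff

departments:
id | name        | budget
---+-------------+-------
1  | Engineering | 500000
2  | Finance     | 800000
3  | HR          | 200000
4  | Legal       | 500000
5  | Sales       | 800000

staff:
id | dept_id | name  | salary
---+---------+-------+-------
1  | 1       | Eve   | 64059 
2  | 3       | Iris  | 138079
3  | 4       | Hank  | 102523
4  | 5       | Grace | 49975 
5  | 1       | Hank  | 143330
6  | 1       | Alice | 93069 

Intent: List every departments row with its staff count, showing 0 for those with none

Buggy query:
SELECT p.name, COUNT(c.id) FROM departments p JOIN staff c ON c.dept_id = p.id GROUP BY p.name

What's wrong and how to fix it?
Bug: INNER JOIN drops departments rows that have no matching staff rows

Fix: Switch to LEFT JOIN to retain unmatched parent rows

Corrected query:
SELECT p.name, COUNT(c.id) FROM departments p LEFT JOIN staff c ON c.dept_id = p.id GROUP BY p.name

Result:
name        | COUNT(c.id)
------------+------------
Engineering | 3          
Finance     | 0          
HR          | 1          
Legal       | 1          
Sales       | 1          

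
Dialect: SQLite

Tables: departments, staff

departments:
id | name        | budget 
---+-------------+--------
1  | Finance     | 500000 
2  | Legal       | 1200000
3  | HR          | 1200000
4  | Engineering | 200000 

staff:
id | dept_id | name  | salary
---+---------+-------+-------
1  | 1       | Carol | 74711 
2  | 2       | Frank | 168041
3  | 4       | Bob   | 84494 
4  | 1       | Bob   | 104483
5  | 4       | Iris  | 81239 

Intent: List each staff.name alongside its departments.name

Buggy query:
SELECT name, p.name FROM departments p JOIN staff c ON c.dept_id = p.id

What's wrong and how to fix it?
Bug: Both tables have a 'name' column; the unqualified reference is ambiguous

Fix: Qualify the column with its table alias (c.name)

Corrected query:
SELECT c.name, p.name FROM departments p JOIN staff c ON c.dept_id = p.id

Result:
name  | name       
------+------------
Carol | Finance    
Frank | Legal      
Bob   | Engineering
Bob   | Finance    
Iris  | Engineering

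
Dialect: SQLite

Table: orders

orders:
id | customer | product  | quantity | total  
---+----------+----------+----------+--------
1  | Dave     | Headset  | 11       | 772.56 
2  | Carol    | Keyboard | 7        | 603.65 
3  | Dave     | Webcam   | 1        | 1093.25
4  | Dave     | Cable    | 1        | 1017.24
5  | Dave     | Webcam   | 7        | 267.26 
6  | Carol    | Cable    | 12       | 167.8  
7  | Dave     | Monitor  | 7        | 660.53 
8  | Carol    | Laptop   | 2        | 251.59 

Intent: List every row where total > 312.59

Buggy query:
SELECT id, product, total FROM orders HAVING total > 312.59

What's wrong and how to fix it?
Bug: HAVING filters the output of aggregation, but this query has no GROUP BY and no aggregate functions, so SQLite rejects it (HAVING clause on a non-aggregate query); the condition here is per row

Fix: Use WHERE for row-level filtering

Corrected query:
SELECT id, product, total FROM orders WHERE total > 312.59

Result:
id | product  | total  
---+----------+--------
1  | Headset  | 772.56 
2  | Keyboard | 603.65 
3  | Webcam   | 1093.25
4  | Cable    | 1017.24
7  | Monitor  | 660.53 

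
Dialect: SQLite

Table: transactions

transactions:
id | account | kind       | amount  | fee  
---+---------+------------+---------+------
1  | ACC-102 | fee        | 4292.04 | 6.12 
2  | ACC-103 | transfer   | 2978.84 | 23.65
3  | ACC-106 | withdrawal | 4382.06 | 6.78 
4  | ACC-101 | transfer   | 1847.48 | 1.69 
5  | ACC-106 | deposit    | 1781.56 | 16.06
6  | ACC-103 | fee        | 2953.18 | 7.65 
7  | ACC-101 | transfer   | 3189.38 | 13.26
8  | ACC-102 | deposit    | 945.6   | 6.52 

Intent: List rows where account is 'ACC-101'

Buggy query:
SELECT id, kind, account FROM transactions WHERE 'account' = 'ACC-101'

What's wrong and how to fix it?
Bug: 'account' in single quotes is a string literal, not the column; the comparison is literal-vs-literal and never true

Fix: Reference the column as account without single quotes

Corrected query:
SELECT id, kind, account FROM transactions WHERE account = 'ACC-101'

Result:
id | kind     | account
---+----------+--------
4  | transfer | ACC-101
7  | transfer | ACC-101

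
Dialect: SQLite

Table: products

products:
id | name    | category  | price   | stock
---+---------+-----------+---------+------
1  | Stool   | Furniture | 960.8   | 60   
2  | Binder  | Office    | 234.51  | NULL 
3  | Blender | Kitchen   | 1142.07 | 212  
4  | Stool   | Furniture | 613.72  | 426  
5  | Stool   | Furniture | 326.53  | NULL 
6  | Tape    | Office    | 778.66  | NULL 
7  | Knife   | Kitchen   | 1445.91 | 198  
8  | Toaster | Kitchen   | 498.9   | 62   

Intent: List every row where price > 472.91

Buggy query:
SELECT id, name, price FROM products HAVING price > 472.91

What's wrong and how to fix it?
Bug: HAVING filters the output of aggregation, but this query has no GROUP BY and no aggregate functions, so SQLite rejects it (HAVING clause on a non-aggregate query); the condition here is per row

Fix: Replace HAVING with WHERE since the condition applies to individual rows

Corrected query:
SELECT id, name, price FROM products WHERE price > 472.91

Result:
id | name    | price  
---+---------+--------
1  | Stool   | 960.8  
3  | Blender | 1142.07
4  | Stool   | 613.72 
6  | Tape    | 778.66 
7  | Knife   | 1445.91
8  | Toaster | 498.9  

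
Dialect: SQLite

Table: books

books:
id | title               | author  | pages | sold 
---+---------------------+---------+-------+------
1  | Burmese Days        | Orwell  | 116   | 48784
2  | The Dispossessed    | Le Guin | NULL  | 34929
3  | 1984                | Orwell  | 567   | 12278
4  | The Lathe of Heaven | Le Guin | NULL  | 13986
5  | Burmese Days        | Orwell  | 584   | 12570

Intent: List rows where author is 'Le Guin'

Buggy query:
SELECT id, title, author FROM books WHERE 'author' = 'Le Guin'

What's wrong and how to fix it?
Bug: 'author' in single quotes is a string literal, not the column; the comparison is literal-vs-literal and never true

Fix: Reference the column as author without single quotes

Corrected query:
SELECT id, title, author FROM books WHERE author = 'Le Guin'

Result:
id | title               | author 
---+---------------------+--------
2  | The Dispossessed    | Le Guin
4  | The Lathe of Heaven | Le Guin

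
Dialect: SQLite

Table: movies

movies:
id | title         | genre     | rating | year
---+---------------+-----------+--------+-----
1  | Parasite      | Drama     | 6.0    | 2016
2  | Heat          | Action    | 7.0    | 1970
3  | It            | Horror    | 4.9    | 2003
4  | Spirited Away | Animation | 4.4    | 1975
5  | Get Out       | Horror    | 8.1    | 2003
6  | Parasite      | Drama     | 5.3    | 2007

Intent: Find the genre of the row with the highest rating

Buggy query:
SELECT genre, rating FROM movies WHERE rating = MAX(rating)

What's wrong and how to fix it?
Bug: MAX(rating) is an aggregate and cannot be used directly in WHERE

Fix: Wrap MAX in a scalar subquery so WHERE compares against a single value

Corrected query:
SELECT genre, rating FROM movies WHERE rating = (SELECT MAX(rating) FROM movies)

Result:
genre  | rating
-------+-------
Horror | 8.1   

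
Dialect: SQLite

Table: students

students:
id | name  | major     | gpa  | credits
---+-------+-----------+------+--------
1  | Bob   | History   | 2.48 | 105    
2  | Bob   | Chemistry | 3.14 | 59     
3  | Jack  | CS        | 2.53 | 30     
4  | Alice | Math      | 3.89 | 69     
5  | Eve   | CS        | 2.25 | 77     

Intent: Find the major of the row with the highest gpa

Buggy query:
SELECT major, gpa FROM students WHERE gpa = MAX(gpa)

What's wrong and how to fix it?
Bug: WHERE is evaluated per row; an aggregate over the whole table isn't defined there

Fix: Wrap MAX in a scalar subquery so WHERE compares against a single value

Corrected query:
SELECT major, gpa FROM students WHERE gpa = (SELECT MAX(gpa) FROM students)

Result:
major | gpa 
------+-----
Math  | 3.89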